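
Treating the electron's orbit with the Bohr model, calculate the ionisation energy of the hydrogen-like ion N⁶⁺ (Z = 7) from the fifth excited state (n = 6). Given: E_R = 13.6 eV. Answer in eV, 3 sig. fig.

18.5 eV

E_n = −E_R·Z²/n² = −13.6 × 7²/6² eV = -18.5 eV
Ionisation energy = −E_n = 18.5 eV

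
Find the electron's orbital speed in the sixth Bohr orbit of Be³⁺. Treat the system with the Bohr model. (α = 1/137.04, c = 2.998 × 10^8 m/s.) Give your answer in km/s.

1458 km/s

v_n = Zαc/n = 4 × 0.007297 × 2.998 × 10^8 / 6
    = 1458 km/s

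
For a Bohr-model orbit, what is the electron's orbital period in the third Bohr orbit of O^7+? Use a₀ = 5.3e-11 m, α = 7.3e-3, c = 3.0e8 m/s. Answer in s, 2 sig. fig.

6.4e-17 s

r = n²a₀/Z = 3²·5.3e-11/8 = 6.0e-11 m
v = Zαc/n = 8·0.0073·3.0e8/3 = 5.8e6 m/s
T = 2πr/v = 6.4e-17 s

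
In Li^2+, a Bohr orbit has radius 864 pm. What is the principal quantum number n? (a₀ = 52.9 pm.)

r_n = n²a₀/Z ⇒ n² = rZ/a₀ = 864 × 3 / 52.9 ≈ 49.00
n = 7

7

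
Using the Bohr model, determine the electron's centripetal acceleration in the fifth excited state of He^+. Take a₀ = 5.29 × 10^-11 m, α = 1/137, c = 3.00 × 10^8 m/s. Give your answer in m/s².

r = n²a₀/Z = 9.52 × 10^-10 m, v = Zαc/n = 7.30 × 10^5 m/s
a = v²/r = (7.30 × 10^5)² / 9.52 × 10^-10 = 5.60 × 10^20 m/s²

5.60 × 10^20 m/s²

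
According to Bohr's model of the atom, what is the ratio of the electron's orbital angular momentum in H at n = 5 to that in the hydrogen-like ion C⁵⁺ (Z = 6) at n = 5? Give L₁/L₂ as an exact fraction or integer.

L = nℏ is independent of Z.
L₁/L₂ = n₁/n₂ = 5/5 = 1

1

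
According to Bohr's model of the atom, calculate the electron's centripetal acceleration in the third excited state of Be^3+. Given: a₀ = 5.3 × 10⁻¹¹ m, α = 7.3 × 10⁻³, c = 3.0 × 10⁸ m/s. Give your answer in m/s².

r = n²a₀/Z = 2.1 × 10⁻¹⁰ m, v = Zαc/n = 2.2 × 10⁶ m/s
a = v²/r = (2.2 × 10⁶)² / 2.1 × 10⁻¹⁰ = 2.3 × 10²² m/s²

2.3 × 10²² m/s²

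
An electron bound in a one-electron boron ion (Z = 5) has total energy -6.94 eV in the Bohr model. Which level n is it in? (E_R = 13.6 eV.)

7

E_n = −E_R Z²/n² ⇒ n² = E_R Z²/(−E_n) = 13.6 × 5² / 6.94 ≈ 48.99
n = 7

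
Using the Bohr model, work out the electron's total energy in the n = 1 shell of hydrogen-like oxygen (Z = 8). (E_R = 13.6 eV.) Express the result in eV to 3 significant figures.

-870 eV

E_n = −E_R·Z²/n² = −13.6 × 8²/1² = -870 eV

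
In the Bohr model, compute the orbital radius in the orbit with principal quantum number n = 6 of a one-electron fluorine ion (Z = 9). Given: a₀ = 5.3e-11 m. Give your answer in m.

2.1e-10 m

r_n = n²a₀/Z = 6² × 5.3e-11 / 9
    = 36 × 5.3e-11 / 9 = 2.1e-10 m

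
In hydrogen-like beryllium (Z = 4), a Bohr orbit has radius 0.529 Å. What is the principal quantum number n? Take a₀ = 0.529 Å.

2

r_n = n²a₀/Z ⇒ n² = rZ/a₀ = 0.529 × 4 / 0.529 ≈ 4.00
n = 2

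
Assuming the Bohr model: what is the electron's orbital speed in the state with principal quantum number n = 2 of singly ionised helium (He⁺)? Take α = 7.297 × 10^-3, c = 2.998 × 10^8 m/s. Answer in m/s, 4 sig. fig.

v_n = Zαc/n = 2 × 0.007297 × 2.998 × 10^8 / 2
    = 2.188 × 10^6 m/s

2.188 × 10^6 m/s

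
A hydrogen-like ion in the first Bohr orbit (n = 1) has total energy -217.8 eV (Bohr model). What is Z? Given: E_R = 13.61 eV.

4

E_n = −E_R Z²/n² ⇒ Z² = −E_n n²/E_R = 217.8 × 1² / 13.61 ≈ 16.00
Z = 4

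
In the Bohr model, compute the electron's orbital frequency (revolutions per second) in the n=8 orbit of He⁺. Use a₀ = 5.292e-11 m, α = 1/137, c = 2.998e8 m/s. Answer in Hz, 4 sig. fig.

5.142e13 Hz

r = n²a₀/Z = 1.693e-9 m, v = Zαc/n = 5.471e5 m/s
f = v/(2πr) = 5.142e13 Hz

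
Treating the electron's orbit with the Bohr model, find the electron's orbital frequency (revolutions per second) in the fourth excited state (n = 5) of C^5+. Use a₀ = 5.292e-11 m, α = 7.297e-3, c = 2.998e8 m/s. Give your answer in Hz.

r = n²a₀/Z = 2.205e-10 m, v = Zαc/n = 2.625e6 m/s
f = v/(2πr) = 1.895e15 Hz

1.895e15 Hz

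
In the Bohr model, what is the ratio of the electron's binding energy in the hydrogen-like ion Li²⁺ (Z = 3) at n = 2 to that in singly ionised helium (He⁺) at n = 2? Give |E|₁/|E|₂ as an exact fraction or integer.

|E| ∝ Z^2 · n^-2
|E|₁/|E|₂ = (3/2)^2 · (2/2)^-2 = 9/4

9/4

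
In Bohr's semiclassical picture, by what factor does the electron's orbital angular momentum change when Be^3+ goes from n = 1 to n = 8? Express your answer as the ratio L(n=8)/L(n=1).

8

L = nℏ depends only on n, so L ∝ n.
L(n=8)/L(n=1) = (8/1)^1 = 8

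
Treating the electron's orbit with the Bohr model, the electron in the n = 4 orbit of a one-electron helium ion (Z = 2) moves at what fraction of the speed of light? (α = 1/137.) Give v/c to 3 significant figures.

0.00365

v_n = Zαc/n, so v/c = Zα/n = 2 × 0.00730 / 4 = 0.00365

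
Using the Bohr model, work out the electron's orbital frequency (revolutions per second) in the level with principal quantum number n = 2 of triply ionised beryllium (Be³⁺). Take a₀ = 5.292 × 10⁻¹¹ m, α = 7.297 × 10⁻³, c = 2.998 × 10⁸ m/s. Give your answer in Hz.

r = n²a₀/Z = 5.292 × 10⁻¹¹ m, v = Zαc/n = 4.375 × 10⁶ m/s
f = v/(2πr) = 1.316 × 10¹⁶ Hz

1.316 × 10¹⁶ Hz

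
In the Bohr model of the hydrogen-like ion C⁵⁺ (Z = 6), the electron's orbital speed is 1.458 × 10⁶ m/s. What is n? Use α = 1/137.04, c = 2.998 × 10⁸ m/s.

v_n = Zαc/n ⇒ n = Zαc/v = 6 × 0.007297 × 2.998 × 10⁸ / 1.458 × 10⁶ ≈ 9.00
n = 9

9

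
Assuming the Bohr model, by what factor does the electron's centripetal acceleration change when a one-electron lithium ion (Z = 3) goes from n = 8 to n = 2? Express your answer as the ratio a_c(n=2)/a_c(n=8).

a_c ∝ Z^3 · n^-4; with Z fixed, a_c ∝ n^-4.
a_c(n=2)/a_c(n=8) = (2/8)^-4 = 256

256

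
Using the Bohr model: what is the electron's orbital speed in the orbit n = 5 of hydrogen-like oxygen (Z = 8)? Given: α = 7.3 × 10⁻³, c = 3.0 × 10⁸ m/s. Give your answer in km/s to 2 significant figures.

3500 km/s

v_n = Zαc/n = 8 × 0.0073 × 3.0 × 10⁸ / 5
    = 3500 km/s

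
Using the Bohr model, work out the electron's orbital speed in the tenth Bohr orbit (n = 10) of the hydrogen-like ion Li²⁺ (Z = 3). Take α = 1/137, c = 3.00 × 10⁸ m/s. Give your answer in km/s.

v_n = Zαc/n = 3 × 0.00730 × 3.00 × 10⁸ / 10
    = 657 km/s

657 km/s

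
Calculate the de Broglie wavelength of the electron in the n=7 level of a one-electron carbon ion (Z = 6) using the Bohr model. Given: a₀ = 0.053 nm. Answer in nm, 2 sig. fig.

The Bohr quantisation condition is nλ = 2πr_n.
r_n = n²a₀/Z = 0.43 nm
λ = 2πr_n/n = 2π·0.43/7 = 0.39 nm

0.39 nm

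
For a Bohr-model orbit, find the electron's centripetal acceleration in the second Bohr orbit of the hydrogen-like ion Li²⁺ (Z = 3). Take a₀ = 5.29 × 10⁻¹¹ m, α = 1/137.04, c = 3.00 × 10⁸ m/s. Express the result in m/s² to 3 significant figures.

r = n²a₀/Z = 7.05 × 10⁻¹¹ m, v = Zαc/n = 3.28 × 10⁶ m/s
a = v²/r = (3.28 × 10⁶)² / 7.05 × 10⁻¹¹ = 1.53 × 10²³ m/s²

1.53 × 10²³ m/s²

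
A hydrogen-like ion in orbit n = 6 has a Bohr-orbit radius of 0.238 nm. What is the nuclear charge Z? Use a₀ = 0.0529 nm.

8

r_n = n²a₀/Z ⇒ Z = n²a₀/r = 6² × 0.0529 / 0.238 ≈ 8.00
Z = 8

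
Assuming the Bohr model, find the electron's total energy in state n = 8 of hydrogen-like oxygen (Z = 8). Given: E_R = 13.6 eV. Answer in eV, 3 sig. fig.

-13.6 eV

E_n = −E_R·Z²/n² = −13.6 × 8²/8² = -13.6 eV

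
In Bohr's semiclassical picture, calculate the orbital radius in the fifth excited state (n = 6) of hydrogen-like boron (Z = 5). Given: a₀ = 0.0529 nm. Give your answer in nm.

0.381 nm

r_n = n²a₀/Z = 6² × 0.0529 / 5
    = 36 × 0.0529 / 5 = 0.381 nm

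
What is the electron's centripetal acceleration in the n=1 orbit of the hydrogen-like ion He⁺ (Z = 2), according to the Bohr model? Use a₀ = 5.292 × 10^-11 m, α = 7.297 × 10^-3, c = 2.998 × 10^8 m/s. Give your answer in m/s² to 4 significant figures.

7.235 × 10^23 m/s²

r = n²a₀/Z = 2.646 × 10^-11 m, v = Zαc/n = 4.375 × 10^6 m/s
a = v²/r = (4.375 × 10^6)² / 2.646 × 10^-11 = 7.235 × 10^23 m/s²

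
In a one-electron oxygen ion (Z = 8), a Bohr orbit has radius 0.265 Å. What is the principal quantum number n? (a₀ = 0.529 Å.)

r_n = n²a₀/Z ⇒ n² = rZ/a₀ = 0.265 × 8 / 0.529 ≈ 4.01
n = 2

2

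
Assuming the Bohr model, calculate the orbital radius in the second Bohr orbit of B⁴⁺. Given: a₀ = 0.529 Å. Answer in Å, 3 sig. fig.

0.423 Å

r_n = n²a₀/Z = 2² × 0.529 / 5
    = 4 × 0.529 / 5 = 0.423 Å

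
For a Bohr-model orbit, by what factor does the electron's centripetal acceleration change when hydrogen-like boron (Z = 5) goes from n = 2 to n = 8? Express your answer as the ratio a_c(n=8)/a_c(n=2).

a_c ∝ Z^3 · n^-4; with Z fixed, a_c ∝ n^-4.
a_c(n=8)/a_c(n=2) = (8/2)^-4 = 1/256

1/256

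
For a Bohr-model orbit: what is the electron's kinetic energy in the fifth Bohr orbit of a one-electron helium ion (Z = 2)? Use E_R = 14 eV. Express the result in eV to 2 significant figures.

2.2 eV

For a Coulomb orbit the virial theorem gives K = −E_n.
E_n = −E_R·Z²/n², so K = E_R·Z²/n² = 14 × 2²/5² = 2.2 eV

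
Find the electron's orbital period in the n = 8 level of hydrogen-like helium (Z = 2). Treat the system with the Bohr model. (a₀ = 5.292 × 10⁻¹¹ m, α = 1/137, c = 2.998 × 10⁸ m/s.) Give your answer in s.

r = n²a₀/Z = 8²·5.292 × 10⁻¹¹/2 = 1.693 × 10⁻⁹ m
v = Zαc/n = 2·0.007299·2.998 × 10⁸/8 = 5.471 × 10⁵ m/s
T = 2πr/v = 1.945 × 10⁻¹⁴ s

1.945 × 10⁻¹⁴ s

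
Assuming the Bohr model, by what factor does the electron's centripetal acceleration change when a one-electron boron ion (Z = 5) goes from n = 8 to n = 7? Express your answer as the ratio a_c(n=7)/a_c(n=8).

a_c ∝ Z^3 · n^-4; with Z fixed, a_c ∝ n^-4.
a_c(n=7)/a_c(n=8) = (7/8)^-4 = 4096/2401

4096/2401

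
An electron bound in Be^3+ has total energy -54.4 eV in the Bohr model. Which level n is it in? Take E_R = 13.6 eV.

E_n = −E_R Z²/n² ⇒ n² = E_R Z²/(−E_n) = 13.6 × 4² / 54.4 ≈ 4.00
n = 2

2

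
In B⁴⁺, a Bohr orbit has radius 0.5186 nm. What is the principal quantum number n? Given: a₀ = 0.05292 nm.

7

r_n = n²a₀/Z ⇒ n² = rZ/a₀ = 0.5186 × 5 / 0.05292 ≈ 49.00
n = 7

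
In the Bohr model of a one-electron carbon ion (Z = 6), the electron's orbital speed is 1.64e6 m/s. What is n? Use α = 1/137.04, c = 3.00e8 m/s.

v_n = Zαc/n ⇒ n = Zαc/v = 6 × 0.00730 × 3.00e8 / 1.64e6 ≈ 8.01
n = 8

8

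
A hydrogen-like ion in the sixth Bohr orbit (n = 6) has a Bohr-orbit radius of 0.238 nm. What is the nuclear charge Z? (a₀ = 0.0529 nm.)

8

r_n = n²a₀/Z ⇒ Z = n²a₀/r = 6² × 0.0529 / 0.238 ≈ 8.00
Z = 8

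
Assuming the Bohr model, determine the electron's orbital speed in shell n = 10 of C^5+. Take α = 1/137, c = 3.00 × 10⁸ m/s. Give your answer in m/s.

1.31 × 10⁶ m/s

v_n = Zαc/n = 6 × 0.00730 × 3.00 × 10⁸ / 10
    = 1.31 × 10⁶ m/s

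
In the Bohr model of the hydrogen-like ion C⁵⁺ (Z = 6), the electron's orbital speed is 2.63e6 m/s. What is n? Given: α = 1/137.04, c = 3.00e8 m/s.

5

v_n = Zαc/n ⇒ n = Zαc/v = 6 × 0.00730 × 3.00e8 / 2.63e6 ≈ 4.99
n = 5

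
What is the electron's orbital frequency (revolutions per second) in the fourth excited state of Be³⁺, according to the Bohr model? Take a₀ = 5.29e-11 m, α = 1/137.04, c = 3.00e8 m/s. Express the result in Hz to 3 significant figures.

r = n²a₀/Z = 3.31e-10 m, v = Zαc/n = 1.75e6 m/s
f = v/(2πr) = 8.43e14 Hz

8.43e14 Hz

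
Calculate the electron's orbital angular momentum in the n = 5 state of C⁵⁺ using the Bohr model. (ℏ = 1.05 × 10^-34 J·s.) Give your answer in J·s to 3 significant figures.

5.25 × 10^-34 J·s

L_n = nℏ = 5 × 1.05 × 10^-34 = 5.25 × 10^-34 J·s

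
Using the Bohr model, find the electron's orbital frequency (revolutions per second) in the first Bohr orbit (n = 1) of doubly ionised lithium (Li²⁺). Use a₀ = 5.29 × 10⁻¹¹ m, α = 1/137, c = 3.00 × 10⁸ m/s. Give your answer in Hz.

5.93 × 10¹⁶ Hz

r = n²a₀/Z = 1.76 × 10⁻¹¹ m, v = Zαc/n = 6.57 × 10⁶ m/s
f = v/(2πr) = 5.93 × 10¹⁶ Hz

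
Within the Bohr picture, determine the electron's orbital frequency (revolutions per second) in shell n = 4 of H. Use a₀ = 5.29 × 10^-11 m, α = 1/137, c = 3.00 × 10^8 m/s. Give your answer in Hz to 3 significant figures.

1.03 × 10^14 Hz

r = n²a₀/Z = 8.46 × 10^-10 m, v = Zαc/n = 5.47 × 10^5 m/s
f = v/(2πr) = 1.03 × 10^14 Hz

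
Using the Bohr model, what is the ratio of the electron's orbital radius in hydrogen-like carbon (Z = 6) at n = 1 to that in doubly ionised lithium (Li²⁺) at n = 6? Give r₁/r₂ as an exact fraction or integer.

r ∝ Z^-1 · n^2
r₁/r₂ = (6/3)^-1 · (1/6)^2 = 1/72

1/72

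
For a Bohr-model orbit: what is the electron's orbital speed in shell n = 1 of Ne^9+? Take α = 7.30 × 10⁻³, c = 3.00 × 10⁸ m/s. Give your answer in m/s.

v_n = Zαc/n = 10 × 0.00730 × 3.00 × 10⁸ / 1
    = 2.19 × 10⁷ m/s

2.19 × 10⁷ m/s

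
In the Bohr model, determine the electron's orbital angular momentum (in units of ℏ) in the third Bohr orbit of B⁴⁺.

3

L_n = nℏ, so L/ℏ = n = 3.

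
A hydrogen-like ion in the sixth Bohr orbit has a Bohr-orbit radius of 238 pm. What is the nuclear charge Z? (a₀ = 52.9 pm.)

r_n = n²a₀/Z ⇒ Z = n²a₀/r = 6² × 52.9 / 238 ≈ 8.00
Z = 8

8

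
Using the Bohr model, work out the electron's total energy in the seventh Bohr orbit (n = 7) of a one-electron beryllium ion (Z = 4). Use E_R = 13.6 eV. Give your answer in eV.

-4.44 eV

E_n = −E_R·Z²/n² = −13.6 × 4²/7² = -4.44 eV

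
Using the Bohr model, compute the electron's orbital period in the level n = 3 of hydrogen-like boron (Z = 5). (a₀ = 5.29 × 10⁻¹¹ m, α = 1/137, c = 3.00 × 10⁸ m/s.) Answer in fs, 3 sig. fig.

r = n²a₀/Z = 3²·5.29 × 10⁻¹¹/5 = 9.52 × 10⁻¹¹ m
v = Zαc/n = 5·0.00730·3.00 × 10⁸/3 = 3.65 × 10⁶ m/s
T = 2πr/v = 1.64 × 10⁻¹⁶ s = 0.164 fs

0.164 fs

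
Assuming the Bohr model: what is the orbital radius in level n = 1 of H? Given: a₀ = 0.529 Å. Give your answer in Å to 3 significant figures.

r_n = n²a₀/Z = 1² × 0.529 / 1
    = 1 × 0.529 / 1 = 0.529 Å

0.529 Å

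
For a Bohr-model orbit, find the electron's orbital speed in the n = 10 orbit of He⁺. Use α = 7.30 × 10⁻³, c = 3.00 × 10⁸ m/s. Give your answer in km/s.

438 km/s

v_n = Zαc/n = 2 × 0.00730 × 3.00 × 10⁸ / 10
    = 438 km/s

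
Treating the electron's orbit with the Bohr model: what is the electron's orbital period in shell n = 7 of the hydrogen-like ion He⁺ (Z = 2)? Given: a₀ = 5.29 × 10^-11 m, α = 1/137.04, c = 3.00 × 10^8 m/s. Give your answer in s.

1.30 × 10^-14 s

r = n²a₀/Z = 7²·5.29 × 10^-11/2 = 1.30 × 10^-9 m
v = Zαc/n = 2·0.00730·3.00 × 10^8/7 = 6.25 × 10^5 m/s
T = 2πr/v = 1.30 × 10^-14 s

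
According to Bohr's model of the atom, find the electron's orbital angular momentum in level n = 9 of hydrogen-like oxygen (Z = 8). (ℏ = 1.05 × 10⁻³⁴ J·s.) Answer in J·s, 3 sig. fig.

L_n = nℏ = 9 × 1.05 × 10⁻³⁴ = 9.45 × 10⁻³⁴ J·s

9.45 × 10⁻³⁴ J·s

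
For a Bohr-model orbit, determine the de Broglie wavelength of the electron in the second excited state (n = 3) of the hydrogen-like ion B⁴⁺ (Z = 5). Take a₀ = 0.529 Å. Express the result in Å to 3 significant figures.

1.99 Å

The Bohr quantisation condition is nλ = 2πr_n.
r_n = n²a₀/Z = 0.952 Å
λ = 2πr_n/n = 2π·0.952/3 = 1.99 Å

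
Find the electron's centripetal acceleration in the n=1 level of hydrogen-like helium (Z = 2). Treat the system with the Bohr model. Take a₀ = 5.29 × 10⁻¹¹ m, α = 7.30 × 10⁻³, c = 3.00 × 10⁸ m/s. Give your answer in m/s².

r = n²a₀/Z = 2.65 × 10⁻¹¹ m, v = Zαc/n = 4.38 × 10⁶ m/s
a = v²/r = (4.38 × 10⁶)² / 2.65 × 10⁻¹¹ = 7.25 × 10²³ m/s²

7.25 × 10²³ m/s²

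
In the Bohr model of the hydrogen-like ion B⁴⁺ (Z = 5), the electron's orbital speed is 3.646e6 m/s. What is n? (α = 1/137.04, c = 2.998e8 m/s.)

v_n = Zαc/n ⇒ n = Zαc/v = 5 × 0.007297 × 2.998e8 / 3.646e6 ≈ 3.00
n = 3

3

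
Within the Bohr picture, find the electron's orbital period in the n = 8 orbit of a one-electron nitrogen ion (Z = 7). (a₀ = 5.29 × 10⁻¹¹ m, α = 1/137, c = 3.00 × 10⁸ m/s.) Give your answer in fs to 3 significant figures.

r = n²a₀/Z = 8²·5.29 × 10⁻¹¹/7 = 4.84 × 10⁻¹⁰ m
v = Zαc/n = 7·0.00730·3.00 × 10⁸/8 = 1.92 × 10⁶ m/s
T = 2πr/v = 1.59 × 10⁻¹⁵ s = 1.59 fs

1.59 fs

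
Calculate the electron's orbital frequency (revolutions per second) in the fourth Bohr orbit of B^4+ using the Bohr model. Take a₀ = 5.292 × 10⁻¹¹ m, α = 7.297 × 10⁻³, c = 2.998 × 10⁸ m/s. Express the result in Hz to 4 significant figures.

r = n²a₀/Z = 1.693 × 10⁻¹⁰ m, v = Zαc/n = 2.735 × 10⁶ m/s
f = v/(2πr) = 2.570 × 10¹⁵ Hz

2.570 × 10¹⁵ Hz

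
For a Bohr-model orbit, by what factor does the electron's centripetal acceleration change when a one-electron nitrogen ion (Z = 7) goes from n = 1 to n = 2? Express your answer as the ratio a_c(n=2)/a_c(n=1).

a_c ∝ Z^3 · n^-4; with Z fixed, a_c ∝ n^-4.
a_c(n=2)/a_c(n=1) = (2/1)^-4 = 1/16

1/16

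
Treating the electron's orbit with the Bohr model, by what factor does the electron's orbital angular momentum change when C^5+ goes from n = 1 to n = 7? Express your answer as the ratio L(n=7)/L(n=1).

7

L = nℏ depends only on n, so L ∝ n.
L(n=7)/L(n=1) = (7/1)^1 = 7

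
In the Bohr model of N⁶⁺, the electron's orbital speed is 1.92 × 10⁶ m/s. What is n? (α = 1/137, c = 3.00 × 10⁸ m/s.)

v_n = Zαc/n ⇒ n = Zαc/v = 7 × 0.00730 × 3.00 × 10⁸ / 1.92 × 10⁶ ≈ 7.98
n = 8

8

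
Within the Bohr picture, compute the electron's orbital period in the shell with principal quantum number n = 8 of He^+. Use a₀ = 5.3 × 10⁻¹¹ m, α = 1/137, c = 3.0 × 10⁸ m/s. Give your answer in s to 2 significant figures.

1.9 × 10⁻¹⁴ s

r = n²a₀/Z = 8²·5.3 × 10⁻¹¹/2 = 1.7 × 10⁻⁹ m
v = Zαc/n = 2·0.0073·3.0 × 10⁸/8 = 5.5 × 10⁵ m/s
T = 2πr/v = 1.9 × 10⁻¹⁴ s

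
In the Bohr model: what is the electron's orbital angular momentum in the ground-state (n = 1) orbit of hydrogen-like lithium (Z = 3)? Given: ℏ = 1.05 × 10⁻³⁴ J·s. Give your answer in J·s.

L_n = nℏ = 1 × 1.05 × 10⁻³⁴ = 1.05 × 10⁻³⁴ J·s

1.05 × 10⁻³⁴ J·s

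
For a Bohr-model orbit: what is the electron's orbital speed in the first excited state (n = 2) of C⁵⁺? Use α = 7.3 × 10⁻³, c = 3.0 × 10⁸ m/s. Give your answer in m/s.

6.6 × 10⁶ m/s

v_n = Zαc/n = 6 × 0.0073 × 3.0 × 10⁸ / 2
    = 6.6 × 10⁶ m/s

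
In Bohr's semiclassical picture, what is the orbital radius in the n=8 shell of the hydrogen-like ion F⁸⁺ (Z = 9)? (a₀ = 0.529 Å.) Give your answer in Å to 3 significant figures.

3.76 Å

r_n = n²a₀/Z = 8² × 0.529 / 9
    = 64 × 0.529 / 9 = 3.76 Å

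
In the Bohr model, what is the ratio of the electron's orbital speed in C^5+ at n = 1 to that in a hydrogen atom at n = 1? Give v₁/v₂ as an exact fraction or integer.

6

v ∝ Z^1 · n^-1
v₁/v₂ = (6/1)^1 · (1/1)^-1 = 6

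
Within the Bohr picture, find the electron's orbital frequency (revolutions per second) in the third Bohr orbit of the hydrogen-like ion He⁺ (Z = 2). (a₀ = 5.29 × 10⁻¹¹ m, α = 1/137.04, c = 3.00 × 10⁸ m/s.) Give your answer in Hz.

9.76 × 10¹⁴ Hz

r = n²a₀/Z = 2.38 × 10⁻¹⁰ m, v = Zαc/n = 1.46 × 10⁶ m/s
f = v/(2πr) = 9.76 × 10¹⁴ Hz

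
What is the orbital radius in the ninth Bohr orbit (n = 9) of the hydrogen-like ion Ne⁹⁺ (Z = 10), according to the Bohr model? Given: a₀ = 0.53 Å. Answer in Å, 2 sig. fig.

r_n = n²a₀/Z = 9² × 0.53 / 10
    = 81 × 0.53 / 10 = 4.3 Å

4.3 Å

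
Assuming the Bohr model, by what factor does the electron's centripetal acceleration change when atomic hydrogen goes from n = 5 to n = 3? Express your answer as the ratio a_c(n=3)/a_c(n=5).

625/81

a_c ∝ Z^3 · n^-4; with Z fixed, a_c ∝ n^-4.
a_c(n=3)/a_c(n=5) = (3/5)^-4 = 625/81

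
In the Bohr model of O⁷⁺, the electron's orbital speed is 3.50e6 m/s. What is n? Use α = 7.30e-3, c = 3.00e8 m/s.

v_n = Zαc/n ⇒ n = Zαc/v = 8 × 0.00730 × 3.00e8 / 3.50e6 ≈ 5.01
n = 5

5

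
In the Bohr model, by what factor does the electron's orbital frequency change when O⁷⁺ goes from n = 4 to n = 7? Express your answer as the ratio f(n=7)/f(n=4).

64/343

f ∝ Z^2 · n^-3; with Z fixed, f ∝ n^-3.
f(n=7)/f(n=4) = (7/4)^-3 = 64/343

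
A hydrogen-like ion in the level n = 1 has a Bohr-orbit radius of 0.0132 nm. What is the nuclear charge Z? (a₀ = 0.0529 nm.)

4

r_n = n²a₀/Z ⇒ Z = n²a₀/r = 1² × 0.0529 / 0.0132 ≈ 4.01
Z = 4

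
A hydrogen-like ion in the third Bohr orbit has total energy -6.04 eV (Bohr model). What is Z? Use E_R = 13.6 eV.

2

E_n = −E_R Z²/n² ⇒ Z² = −E_n n²/E_R = 6.04 × 3² / 13.6 ≈ 4.00
Z = 2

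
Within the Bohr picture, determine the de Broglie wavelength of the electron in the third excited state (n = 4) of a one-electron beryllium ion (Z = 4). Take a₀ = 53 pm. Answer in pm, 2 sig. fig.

The Bohr quantisation condition is nλ = 2πr_n.
r_n = n²a₀/Z = 210 pm
λ = 2πr_n/n = 2π·210/4 = 330 pm

330 pm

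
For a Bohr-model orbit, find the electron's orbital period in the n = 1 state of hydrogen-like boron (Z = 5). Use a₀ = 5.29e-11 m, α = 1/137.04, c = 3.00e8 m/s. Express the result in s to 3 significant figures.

r = n²a₀/Z = 1²·5.29e-11/5 = 1.06e-11 m
v = Zαc/n = 5·0.00730·3.00e8/1 = 1.09e7 m/s
T = 2πr/v = 6.07e-18 s

6.07e-18 s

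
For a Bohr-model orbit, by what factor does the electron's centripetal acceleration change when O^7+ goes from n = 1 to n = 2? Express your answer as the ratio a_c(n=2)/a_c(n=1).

a_c ∝ Z^3 · n^-4; with Z fixed, a_c ∝ n^-4.
a_c(n=2)/a_c(n=1) = (2/1)^-4 = 1/16

1/16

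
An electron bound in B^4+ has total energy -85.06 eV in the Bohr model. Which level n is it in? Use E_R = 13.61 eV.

2

E_n = −E_R Z²/n² ⇒ n² = E_R Z²/(−E_n) = 13.61 × 5² / 85.06 ≈ 4.00
n = 2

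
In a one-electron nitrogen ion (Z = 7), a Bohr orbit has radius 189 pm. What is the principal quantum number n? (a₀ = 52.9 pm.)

r_n = n²a₀/Z ⇒ n² = rZ/a₀ = 189 × 7 / 52.9 ≈ 25.01
n = 5

5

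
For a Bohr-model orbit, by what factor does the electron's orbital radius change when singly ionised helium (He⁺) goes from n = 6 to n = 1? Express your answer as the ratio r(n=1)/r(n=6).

1/36

r ∝ Z^-1 · n^2; with Z fixed, r ∝ n^2.
r(n=1)/r(n=6) = (1/6)^2 = 1/36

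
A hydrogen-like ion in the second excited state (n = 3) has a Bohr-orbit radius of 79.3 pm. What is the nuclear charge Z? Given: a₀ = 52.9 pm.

6

r_n = n²a₀/Z ⇒ Z = n²a₀/r = 3² × 52.9 / 79.3 ≈ 6.00
Z = 6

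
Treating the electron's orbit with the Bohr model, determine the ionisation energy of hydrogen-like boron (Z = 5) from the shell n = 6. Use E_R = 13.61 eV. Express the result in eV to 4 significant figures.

9.451 eV

E_n = −E_R·Z²/n² = −13.61 × 5²/6² eV = -9.451 eV
Ionisation energy = −E_n = 9.451 eV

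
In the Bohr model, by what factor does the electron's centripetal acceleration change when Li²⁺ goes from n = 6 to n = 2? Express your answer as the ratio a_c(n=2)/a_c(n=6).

a_c ∝ Z^3 · n^-4; with Z fixed, a_c ∝ n^-4.
a_c(n=2)/a_c(n=6) = (2/6)^-4 = 81

81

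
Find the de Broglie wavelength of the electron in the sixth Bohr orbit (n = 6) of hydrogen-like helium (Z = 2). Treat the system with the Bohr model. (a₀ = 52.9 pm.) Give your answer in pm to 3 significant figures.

997 pm

The Bohr quantisation condition is nλ = 2πr_n.
r_n = n²a₀/Z = 952 pm
λ = 2πr_n/n = 2π·952/6 = 997 pm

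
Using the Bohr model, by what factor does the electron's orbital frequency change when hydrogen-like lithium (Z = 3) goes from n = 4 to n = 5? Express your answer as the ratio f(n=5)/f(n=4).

64/125

f ∝ Z^2 · n^-3; with Z fixed, f ∝ n^-3.
f(n=5)/f(n=4) = (5/4)^-3 = 64/125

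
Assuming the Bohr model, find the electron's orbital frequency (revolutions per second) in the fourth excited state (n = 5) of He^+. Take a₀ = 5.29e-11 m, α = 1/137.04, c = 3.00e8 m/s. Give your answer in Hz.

2.11e14 Hz

r = n²a₀/Z = 6.61e-10 m, v = Zαc/n = 8.76e5 m/s
f = v/(2πr) = 2.11e14 Hz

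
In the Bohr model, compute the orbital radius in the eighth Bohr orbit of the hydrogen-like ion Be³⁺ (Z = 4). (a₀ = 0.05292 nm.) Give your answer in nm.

r_n = n²a₀/Z = 8² × 0.05292 / 4
    = 64 × 0.05292 / 4 = 0.8467 nm

0.8467 nm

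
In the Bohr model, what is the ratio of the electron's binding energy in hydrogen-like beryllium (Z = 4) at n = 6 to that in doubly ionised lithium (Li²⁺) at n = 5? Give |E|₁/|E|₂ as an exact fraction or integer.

|E| ∝ Z^2 · n^-2
|E|₁/|E|₂ = (4/3)^2 · (6/5)^-2 = 100/81

100/81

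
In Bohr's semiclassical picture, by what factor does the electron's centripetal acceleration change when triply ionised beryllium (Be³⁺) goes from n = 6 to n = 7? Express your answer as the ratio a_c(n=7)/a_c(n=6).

1296/2401

a_c ∝ Z^3 · n^-4; with Z fixed, a_c ∝ n^-4.
a_c(n=7)/a_c(n=6) = (7/6)^-4 = 1296/2401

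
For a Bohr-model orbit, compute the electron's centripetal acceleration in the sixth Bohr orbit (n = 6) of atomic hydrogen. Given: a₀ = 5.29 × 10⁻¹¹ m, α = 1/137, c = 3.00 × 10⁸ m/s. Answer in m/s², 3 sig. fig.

6.99 × 10¹⁹ m/s²

r = n²a₀/Z = 1.90 × 10⁻⁹ m, v = Zαc/n = 3.65 × 10⁵ m/s
a = v²/r = (3.65 × 10⁵)² / 1.90 × 10⁻⁹ = 6.99 × 10¹⁹ m/s²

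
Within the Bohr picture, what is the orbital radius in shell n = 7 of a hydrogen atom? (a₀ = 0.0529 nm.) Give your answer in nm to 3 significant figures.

r_n = n²a₀/Z = 7² × 0.0529 / 1
    = 49 × 0.0529 / 1 = 2.59 nm

2.59 nm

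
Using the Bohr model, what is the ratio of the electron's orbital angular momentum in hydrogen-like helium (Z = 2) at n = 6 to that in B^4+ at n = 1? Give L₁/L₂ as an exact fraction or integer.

L = nℏ is independent of Z.
L₁/L₂ = n₁/n₂ = 6/1 = 6

6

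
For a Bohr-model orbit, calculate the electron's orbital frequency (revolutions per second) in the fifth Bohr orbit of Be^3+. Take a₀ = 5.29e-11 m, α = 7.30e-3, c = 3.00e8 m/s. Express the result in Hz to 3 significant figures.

r = n²a₀/Z = 3.31e-10 m, v = Zαc/n = 1.75e6 m/s
f = v/(2πr) = 8.43e14 Hz

8.43e14 Hz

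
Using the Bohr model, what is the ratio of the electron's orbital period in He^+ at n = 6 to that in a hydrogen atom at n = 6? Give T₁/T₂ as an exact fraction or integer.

T ∝ Z^-2 · n^3
T₁/T₂ = (2/1)^-2 · (6/6)^3 = 1/4

1/4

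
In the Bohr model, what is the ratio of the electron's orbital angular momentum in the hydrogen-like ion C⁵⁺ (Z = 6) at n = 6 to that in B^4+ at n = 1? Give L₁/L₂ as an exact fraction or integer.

L = nℏ is independent of Z.
L₁/L₂ = n₁/n₂ = 6/1 = 6

6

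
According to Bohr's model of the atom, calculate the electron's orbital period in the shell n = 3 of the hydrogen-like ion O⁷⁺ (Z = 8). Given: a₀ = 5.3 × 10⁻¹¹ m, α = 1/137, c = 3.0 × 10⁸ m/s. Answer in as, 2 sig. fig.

r = n²a₀/Z = 3²·5.3 × 10⁻¹¹/8 = 6.0 × 10⁻¹¹ m
v = Zαc/n = 8·0.0073·3.0 × 10⁸/3 = 5.8 × 10⁶ m/s
T = 2πr/v = 6.4 × 10⁻¹⁷ s = 64 as

64 as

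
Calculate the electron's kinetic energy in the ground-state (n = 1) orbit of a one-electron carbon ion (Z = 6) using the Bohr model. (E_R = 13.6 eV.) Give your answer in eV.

For a Coulomb orbit the virial theorem gives K = −E_n.
E_n = −E_R·Z²/n², so K = E_R·Z²/n² = 13.6 × 6²/1² = 490 eV

490 eV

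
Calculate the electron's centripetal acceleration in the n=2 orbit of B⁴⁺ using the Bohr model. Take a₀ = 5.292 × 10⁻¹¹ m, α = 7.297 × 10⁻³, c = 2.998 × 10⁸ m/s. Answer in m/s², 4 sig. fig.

7.065 × 10²³ m/s²

r = n²a₀/Z = 4.234 × 10⁻¹¹ m, v = Zαc/n = 5.469 × 10⁶ m/s
a = v²/r = (5.469 × 10⁶)² / 4.234 × 10⁻¹¹ = 7.065 × 10²³ m/s²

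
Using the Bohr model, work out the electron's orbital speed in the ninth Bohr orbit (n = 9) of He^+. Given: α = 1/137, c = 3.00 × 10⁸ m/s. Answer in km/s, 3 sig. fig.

v_n = Zαc/n = 2 × 0.00730 × 3.00 × 10⁸ / 9
    = 487 km/s

487 km/s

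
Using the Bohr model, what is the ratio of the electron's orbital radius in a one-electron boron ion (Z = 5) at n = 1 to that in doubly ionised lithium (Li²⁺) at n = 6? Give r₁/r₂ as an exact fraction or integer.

1/60

r ∝ Z^-1 · n^2
r₁/r₂ = (5/3)^-1 · (1/6)^2 = 1/60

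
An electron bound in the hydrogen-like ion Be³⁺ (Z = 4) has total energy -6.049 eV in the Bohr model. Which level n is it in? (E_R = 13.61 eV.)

6

E_n = −E_R Z²/n² ⇒ n² = E_R Z²/(−E_n) = 13.61 × 4² / 6.049 ≈ 36.00
n = 6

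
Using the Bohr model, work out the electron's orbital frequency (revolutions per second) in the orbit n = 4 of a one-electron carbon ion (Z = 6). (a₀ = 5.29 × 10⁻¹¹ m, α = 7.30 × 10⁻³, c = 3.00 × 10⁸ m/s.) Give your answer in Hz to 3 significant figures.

r = n²a₀/Z = 1.41 × 10⁻¹⁰ m, v = Zαc/n = 3.29 × 10⁶ m/s
f = v/(2πr) = 3.71 × 10¹⁵ Hz

3.71 × 10¹⁵ Hz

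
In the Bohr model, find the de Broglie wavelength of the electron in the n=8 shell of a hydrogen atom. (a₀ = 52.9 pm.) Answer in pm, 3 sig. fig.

2660 pm

The Bohr quantisation condition is nλ = 2πr_n.
r_n = n²a₀/Z = 3390 pm
λ = 2πr_n/n = 2π·3390/8 = 2660 pm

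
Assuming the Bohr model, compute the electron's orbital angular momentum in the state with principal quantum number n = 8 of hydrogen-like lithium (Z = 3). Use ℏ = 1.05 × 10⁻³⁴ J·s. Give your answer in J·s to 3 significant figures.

8.40 × 10⁻³⁴ J·s

L_n = nℏ = 8 × 1.05 × 10⁻³⁴ = 8.40 × 10⁻³⁴ J·s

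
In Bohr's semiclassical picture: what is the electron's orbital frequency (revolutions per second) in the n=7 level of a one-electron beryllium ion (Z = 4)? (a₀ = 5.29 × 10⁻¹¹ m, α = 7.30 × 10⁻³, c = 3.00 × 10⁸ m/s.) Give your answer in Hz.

3.07 × 10¹⁴ Hz

r = n²a₀/Z = 6.48 × 10⁻¹⁰ m, v = Zαc/n = 1.25 × 10⁶ m/s
f = v/(2πr) = 3.07 × 10¹⁴ Hz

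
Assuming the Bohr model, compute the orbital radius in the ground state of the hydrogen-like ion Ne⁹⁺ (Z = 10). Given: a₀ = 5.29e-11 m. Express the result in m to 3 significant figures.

5.29e-12 m

r_n = n²a₀/Z = 1² × 5.29e-11 / 10
    = 1 × 5.29e-11 / 10 = 5.29e-12 m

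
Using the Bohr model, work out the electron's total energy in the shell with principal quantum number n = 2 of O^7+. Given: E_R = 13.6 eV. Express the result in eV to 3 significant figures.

-218 eV

E_n = −E_R·Z²/n² = −13.6 × 8²/2² = -218 eV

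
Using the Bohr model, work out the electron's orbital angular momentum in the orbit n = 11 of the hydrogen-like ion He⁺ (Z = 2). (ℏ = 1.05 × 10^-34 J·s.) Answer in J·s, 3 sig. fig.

1.16 × 10^-33 J·s

L_n = nℏ = 11 × 1.05 × 10^-34 = 1.16 × 10^-33 J·s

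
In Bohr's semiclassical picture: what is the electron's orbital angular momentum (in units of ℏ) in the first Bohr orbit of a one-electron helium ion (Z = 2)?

1

L_n = nℏ, so L/ℏ = n = 1.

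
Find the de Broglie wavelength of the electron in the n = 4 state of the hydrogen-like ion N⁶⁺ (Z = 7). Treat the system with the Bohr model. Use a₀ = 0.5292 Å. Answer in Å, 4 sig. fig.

1.900 Å

The Bohr quantisation condition is nλ = 2πr_n.
r_n = n²a₀/Z = 1.210 Å
λ = 2πr_n/n = 2π·1.210/4 = 1.900 Å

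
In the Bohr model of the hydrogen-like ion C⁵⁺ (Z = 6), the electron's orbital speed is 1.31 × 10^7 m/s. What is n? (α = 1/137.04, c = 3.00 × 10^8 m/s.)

1

v_n = Zαc/n ⇒ n = Zαc/v = 6 × 0.00730 × 3.00 × 10^8 / 1.31 × 10^7 ≈ 1.00
n = 1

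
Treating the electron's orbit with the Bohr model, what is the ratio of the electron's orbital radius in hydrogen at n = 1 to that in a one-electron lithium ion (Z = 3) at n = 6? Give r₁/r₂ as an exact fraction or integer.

1/12

r ∝ Z^-1 · n^2
r₁/r₂ = (1/3)^-1 · (1/6)^2 = 1/12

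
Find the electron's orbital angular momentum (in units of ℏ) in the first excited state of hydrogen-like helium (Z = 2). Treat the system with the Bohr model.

2

L_n = nℏ, so L/ℏ = n = 2.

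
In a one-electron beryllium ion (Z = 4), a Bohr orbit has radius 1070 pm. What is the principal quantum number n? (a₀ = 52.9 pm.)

r_n = n²a₀/Z ⇒ n² = rZ/a₀ = 1070 × 4 / 52.9 ≈ 80.91
n = 9

9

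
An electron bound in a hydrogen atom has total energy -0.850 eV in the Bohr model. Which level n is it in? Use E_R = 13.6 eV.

E_n = −E_R Z²/n² ⇒ n² = E_R Z²/(−E_n) = 13.6 × 1² / 0.850 ≈ 16.00
n = 4

4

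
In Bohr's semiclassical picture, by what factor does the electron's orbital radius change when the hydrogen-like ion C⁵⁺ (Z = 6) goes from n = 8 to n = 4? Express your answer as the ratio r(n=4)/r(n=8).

r ∝ Z^-1 · n^2; with Z fixed, r ∝ n^2.
r(n=4)/r(n=8) = (4/8)^2 = 1/4

1/4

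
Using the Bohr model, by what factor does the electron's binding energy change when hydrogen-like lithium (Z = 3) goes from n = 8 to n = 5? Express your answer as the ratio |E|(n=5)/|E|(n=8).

|E| ∝ Z^2 · n^-2; with Z fixed, |E| ∝ n^-2.
|E|(n=5)/|E|(n=8) = (5/8)^-2 = 64/25

64/25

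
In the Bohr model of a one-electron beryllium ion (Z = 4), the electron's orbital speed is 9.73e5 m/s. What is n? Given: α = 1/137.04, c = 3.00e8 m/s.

v_n = Zαc/n ⇒ n = Zαc/v = 4 × 0.00730 × 3.00e8 / 9.73e5 ≈ 9.00
n = 9

9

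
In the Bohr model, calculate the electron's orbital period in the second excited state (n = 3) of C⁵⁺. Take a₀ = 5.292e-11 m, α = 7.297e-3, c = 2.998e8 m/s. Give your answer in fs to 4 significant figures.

0.1140 fs

r = n²a₀/Z = 3²·5.292e-11/6 = 7.938e-11 m
v = Zαc/n = 6·0.007297·2.998e8/3 = 4.375e6 m/s
T = 2πr/v = 1.140e-16 s = 0.1140 fs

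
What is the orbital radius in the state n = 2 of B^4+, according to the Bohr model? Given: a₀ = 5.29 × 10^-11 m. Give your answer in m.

r_n = n²a₀/Z = 2² × 5.29 × 10^-11 / 5
    = 4 × 5.29 × 10^-11 / 5 = 4.23 × 10^-11 m

4.23 × 10^-11 m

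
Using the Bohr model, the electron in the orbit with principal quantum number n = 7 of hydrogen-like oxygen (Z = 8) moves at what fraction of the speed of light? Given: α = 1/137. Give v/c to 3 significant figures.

0.00834

v_n = Zαc/n, so v/c = Zα/n = 8 × 0.00730 / 7 = 0.00834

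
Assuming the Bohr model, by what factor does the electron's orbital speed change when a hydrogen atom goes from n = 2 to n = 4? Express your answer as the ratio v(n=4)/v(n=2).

v ∝ Z^1 · n^-1; with Z fixed, v ∝ n^-1.
v(n=4)/v(n=2) = (4/2)^-1 = 1/2

1/2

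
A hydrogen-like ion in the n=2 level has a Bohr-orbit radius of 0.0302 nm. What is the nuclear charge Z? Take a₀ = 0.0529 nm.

7

r_n = n²a₀/Z ⇒ Z = n²a₀/r = 2² × 0.0529 / 0.0302 ≈ 7.01
Z = 7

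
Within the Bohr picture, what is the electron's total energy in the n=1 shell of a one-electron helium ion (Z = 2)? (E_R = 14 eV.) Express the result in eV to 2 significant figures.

-56 eV

E_n = −E_R·Z²/n² = −14 × 2²/1² = -56 eV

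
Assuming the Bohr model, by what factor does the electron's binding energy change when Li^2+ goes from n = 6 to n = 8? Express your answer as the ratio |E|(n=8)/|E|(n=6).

|E| ∝ Z^2 · n^-2; with Z fixed, |E| ∝ n^-2.
|E|(n=8)/|E|(n=6) = (8/6)^-2 = 9/16

9/16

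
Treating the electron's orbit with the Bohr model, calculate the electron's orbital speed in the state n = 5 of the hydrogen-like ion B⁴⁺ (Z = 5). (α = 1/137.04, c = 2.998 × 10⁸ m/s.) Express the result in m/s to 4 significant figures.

2.188 × 10⁶ m/s

v_n = Zαc/n = 5 × 0.007297 × 2.998 × 10⁸ / 5
    = 2.188 × 10⁶ m/s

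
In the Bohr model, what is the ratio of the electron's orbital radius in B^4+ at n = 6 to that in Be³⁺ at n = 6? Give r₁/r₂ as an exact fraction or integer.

r ∝ Z^-1 · n^2
r₁/r₂ = (5/4)^-1 · (6/6)^2 = 4/5

4/5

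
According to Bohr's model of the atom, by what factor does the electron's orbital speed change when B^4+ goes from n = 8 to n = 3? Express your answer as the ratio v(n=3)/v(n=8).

v ∝ Z^1 · n^-1; with Z fixed, v ∝ n^-1.
v(n=3)/v(n=8) = (3/8)^-1 = 8/3

8/3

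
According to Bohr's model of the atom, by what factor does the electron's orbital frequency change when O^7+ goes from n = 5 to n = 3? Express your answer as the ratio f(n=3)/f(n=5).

f ∝ Z^2 · n^-3; with Z fixed, f ∝ n^-3.
f(n=3)/f(n=5) = (3/5)^-3 = 125/27

125/27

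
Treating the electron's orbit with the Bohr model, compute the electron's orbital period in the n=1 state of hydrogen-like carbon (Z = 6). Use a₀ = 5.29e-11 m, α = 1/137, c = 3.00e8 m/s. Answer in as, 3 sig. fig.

r = n²a₀/Z = 1²·5.29e-11/6 = 8.82e-12 m
v = Zαc/n = 6·0.00730·3.00e8/1 = 1.31e7 m/s
T = 2πr/v = 4.22e-18 s = 4.22 as

4.22 as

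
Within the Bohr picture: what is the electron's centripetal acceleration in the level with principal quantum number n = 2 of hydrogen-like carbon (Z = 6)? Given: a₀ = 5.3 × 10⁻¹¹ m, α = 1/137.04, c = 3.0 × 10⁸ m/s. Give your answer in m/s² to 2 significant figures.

1.2 × 10²⁴ m/s²

r = n²a₀/Z = 3.5 × 10⁻¹¹ m, v = Zαc/n = 6.6 × 10⁶ m/s
a = v²/r = (6.6 × 10⁶)² / 3.5 × 10⁻¹¹ = 1.2 × 10²⁴ m/s²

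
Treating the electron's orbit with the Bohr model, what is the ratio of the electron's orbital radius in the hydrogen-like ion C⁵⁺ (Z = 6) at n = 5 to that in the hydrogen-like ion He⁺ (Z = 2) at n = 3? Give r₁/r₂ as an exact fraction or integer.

25/27

r ∝ Z^-1 · n^2
r₁/r₂ = (6/2)^-1 · (5/3)^2 = 25/27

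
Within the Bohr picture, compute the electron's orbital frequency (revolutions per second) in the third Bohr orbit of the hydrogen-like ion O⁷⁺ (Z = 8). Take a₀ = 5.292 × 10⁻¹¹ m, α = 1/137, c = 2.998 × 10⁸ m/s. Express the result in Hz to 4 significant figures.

1.560 × 10¹⁶ Hz

r = n²a₀/Z = 5.954 × 10⁻¹¹ m, v = Zαc/n = 5.836 × 10⁶ m/s
f = v/(2πr) = 1.560 × 10¹⁶ Hz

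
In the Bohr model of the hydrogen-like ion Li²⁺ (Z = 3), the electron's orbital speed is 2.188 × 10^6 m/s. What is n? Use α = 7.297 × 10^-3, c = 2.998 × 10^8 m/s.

3

v_n = Zαc/n ⇒ n = Zαc/v = 3 × 0.007297 × 2.998 × 10^8 / 2.188 × 10^6 ≈ 3.00
n = 3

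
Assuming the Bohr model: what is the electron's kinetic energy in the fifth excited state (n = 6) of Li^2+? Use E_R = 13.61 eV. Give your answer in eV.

For a Coulomb orbit the virial theorem gives K = −E_n.
E_n = −E_R·Z²/n², so K = E_R·Z²/n² = 13.61 × 3²/6² = 3.402 eV

3.402 eV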